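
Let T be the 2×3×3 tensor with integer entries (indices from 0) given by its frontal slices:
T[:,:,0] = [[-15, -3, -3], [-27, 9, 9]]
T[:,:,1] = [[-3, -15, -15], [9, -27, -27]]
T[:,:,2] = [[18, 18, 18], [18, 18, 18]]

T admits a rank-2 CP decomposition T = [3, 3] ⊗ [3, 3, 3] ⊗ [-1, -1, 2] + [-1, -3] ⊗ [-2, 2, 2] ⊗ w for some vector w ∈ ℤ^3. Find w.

w = [-3, 3, 0]

Subtract the known terms from T to get the rank-1 residual R = [-1, -3] ⊗ [-2, 2, 2] ⊗ w, so R[i,j,k] = a[i]·b[j]·w[k]. Pick indices with nonzero a[0]·b[0] = (-1)·(-2) = 2. Only the fibre through (0,0,·) is needed: R[0,0,:] = T[0,0,:] − Σₗ aₗ[0]bₗ[0]cₗ = [-15, -3, 18] − (3)·(3)·[-1, -1, 2] = [-6, 6, 0]. Then w[k] = R[0,0,k] / 2 for each k, giving w = [-6, 6, 0] / 2 = [-3, 3, 0].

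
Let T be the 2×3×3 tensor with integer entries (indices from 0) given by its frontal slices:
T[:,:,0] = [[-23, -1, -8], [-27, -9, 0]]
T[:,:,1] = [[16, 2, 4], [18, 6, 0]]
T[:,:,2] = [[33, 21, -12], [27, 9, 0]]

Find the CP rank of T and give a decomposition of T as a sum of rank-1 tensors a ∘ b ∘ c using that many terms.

Lower bound: the mode-1 unfolding of T (rows indexed by i, columns by (j,k) = (0,0), (0,1), (0,2), (1,0), (1,1), (1,2), (2,0), (2,1), (2,2)) is [[-23, 16, 33, -1, 2, 21, -8, 4, -12], [-27, 18, 27, -9, 6, 9, 0, 0, 0]].
There the 2×2 minor on rows i ∈ {0, 1}, columns (j,k) ∈ {(0,0), (0,1)} is det [[-23, 16], [-27, 18]] = 18 ≠ 0, so this unfolding has rank ≥ 2; CP rank is at least every unfolding rank, so rank(T) ≥ 2. (This is only a lower bound: in general the CP rank may exceed every unfolding rank, so we still need to exhibit 2 rank-1 terms summing to T.)
Upper bound — finding two terms. Write S_k = T[:,:,k] for the frontal slices: S₀ = [[-23, -1, -8], [-27, -9, 0]], S₁ = [[16, 2, 4], [18, 6, 0]], S₂ = [[33, 21, -12], [27, 9, 0]].
If T = a₁ ∘ b₁ ∘ c₁ + a₂ ∘ b₂ ∘ c₂ then each S_k = c₁[k]·a₁b₁ᵀ + c₂[k]·a₂b₂ᵀ. S₀ and S₁ are linearly independent, so a₁b₁ᵀ and a₂b₂ᵀ must span the same plane of matrices: they are the rank-1 matrices of the form x·S₀ + y·S₁.
The 2×2 minor of x·S₀ + y·S₁ on rows {0,1}, columns {0,1} is 180·x² − 210·xy + 60·y² = 30·(3·x − 2·y)(2·x − y), vanishing at (x:y) = (2:3) and (1:2).
M₁ = 2·S₀ + 3·S₁ = [[2, 4, -4], [0, 0, 0]] = 2·(1, 0)(1, 2, -2)ᵀ and M₂ = S₀ + 2·S₁ = [[9, 3, 0], [9, 3, 0]] = 3·(1, 1)(3, 1, 0)ᵀ, so take a₁ = (1, 0), b₁ = (1, 2, -2), a₂ = (1, 1), b₂ = (3, 1, 0).
Each slice is an integer combination of E₁ = a₁b₁ᵀ and E₂ = a₂b₂ᵀ: S₀ = 4·E₁ − 9·E₂, S₁ = −2·E₁ + 6·E₂, S₂ = 6·E₁ + 9·E₂; reading off coefficients, c₁ = (4, -2, 6) and c₂ = (-9, 6, 9).
Hence T = (1, 0) ∘ (1, 2, -2) ∘ (4, -2, 6) + (1, 1) ∘ (3, 1, 0) ∘ (-9, 6, 9), so rank(T) ≤ 2.
These bounds meet, so rank(T) = 2.
Check entry T[1,2,1] = 0: (0)·(-2)·(-2) + (1)·(0)·(6) = 0.

rank(T) = 2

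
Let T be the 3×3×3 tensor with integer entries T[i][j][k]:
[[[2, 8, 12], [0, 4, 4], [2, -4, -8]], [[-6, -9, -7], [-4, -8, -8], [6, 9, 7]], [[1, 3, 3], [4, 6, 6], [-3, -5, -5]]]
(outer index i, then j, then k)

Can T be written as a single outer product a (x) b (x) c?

No

The mode-3 unfolding of T (rows indexed by k, columns by (i,j) = (0,0), (0,1), (0,2), (1,0), (1,1), (1,2), (2,0), (2,1), (2,2)) is [[2, 0, 2, -6, -4, 6, 1, 4, -3], [8, 4, -4, -9, -8, 9, 3, 6, -5], [12, 4, -8, -7, -8, 7, 3, 6, -5]].
There the 3×3 minor on rows k ∈ {0, 1, 2}, columns (i,j) ∈ {(0,0), (0,1), (0,2)} is det [[2, 0, 2], [8, 4, -4], [12, 4, -8]] = -64 ≠ 0, so this unfolding has rank ≥ 3; CP rank is at least every unfolding rank, so rank(T) ≥ 3.
In particular rank(T) ≥ 3 > 1, so T is not rank-1.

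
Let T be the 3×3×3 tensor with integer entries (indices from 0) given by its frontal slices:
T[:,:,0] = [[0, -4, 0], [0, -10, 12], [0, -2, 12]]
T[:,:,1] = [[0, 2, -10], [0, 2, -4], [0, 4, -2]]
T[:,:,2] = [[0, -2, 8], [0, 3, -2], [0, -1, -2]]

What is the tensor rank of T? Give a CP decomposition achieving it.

Lower bound: in the mode-3 unfolding of T (rows indexed by k, columns by (i,j)) the 3×3 minor on rows k ∈ {0, 1, 2}, columns (i,j) ∈ {(0,1), (0,2), (1,1)} is det [[-4, 0, -10], [2, -10, 2], [-2, 8, 3]] = 224 ≠ 0, so that unfolding has rank ≥ 3 and hence rank(T) ≥ 3 (CP rank is at least every unfolding rank, though it can be larger).
Upper bound: T is a sum of 3 rank-1 terms, T = [1, -2, -1] (x) [0, 1, -1] (x) [4, 0, -2] + [1, 0, -1] (x) [0, 1, 1] (x) [-4, -2, 2] + [2, 1, 1] (x) [0, 1, -2] (x) [-2, 2, -1] (one valid choice — decompositions are not unique — normalised so each a, b is primitive with positive first nonzero entry; check it by expanding all entries), so rank(T) ≤ 3.
These bounds meet, so rank(T) = 3.

rank(T) = 3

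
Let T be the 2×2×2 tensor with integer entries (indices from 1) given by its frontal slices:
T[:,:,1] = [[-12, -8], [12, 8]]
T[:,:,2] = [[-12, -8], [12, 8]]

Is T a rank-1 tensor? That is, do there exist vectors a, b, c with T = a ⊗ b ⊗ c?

Yes

If T = a ⊗ b ⊗ c then every fibre of T is a multiple of the corresponding factor, so read the factors off the fibres through the nonzero entry T[1,1,1] = -12.
The mode-1 fibre T[:,1,1] = [-12, 12] gives a = (1, -1) (primitive direction); the mode-2 fibre T[1,:,1] = [-12, -8] gives b = (3, 2); then c[k] = T[1,1,k] / (a[1]·b[1]) = [-12, -12] / 3 = (-4, -4).
Expanding (1, -1) ⊗ (3, 2) ⊗ (-4, -4) reproduces all 8 entries of T, so T = (1, -1) ⊗ (3, 2) ⊗ (-4, -4) and rank(T) ≤ 1.
Equivalently every frontal slice T[:,:,k] is c[k] times the rank-1 matrix (1, -1) ⊗ (3, 2). So T has rank 1 (it is nonzero).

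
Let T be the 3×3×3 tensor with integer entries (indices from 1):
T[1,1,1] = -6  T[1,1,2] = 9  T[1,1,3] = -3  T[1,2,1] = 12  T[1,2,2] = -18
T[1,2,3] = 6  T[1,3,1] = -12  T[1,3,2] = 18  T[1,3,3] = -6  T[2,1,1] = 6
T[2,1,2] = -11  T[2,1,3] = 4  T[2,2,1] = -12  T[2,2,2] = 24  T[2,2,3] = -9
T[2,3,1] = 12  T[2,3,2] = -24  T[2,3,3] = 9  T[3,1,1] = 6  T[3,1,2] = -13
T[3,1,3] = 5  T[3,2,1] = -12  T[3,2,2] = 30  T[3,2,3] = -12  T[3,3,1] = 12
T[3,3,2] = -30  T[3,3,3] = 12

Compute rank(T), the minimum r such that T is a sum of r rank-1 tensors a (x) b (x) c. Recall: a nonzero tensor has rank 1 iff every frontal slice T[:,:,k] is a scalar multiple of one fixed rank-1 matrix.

2

Lower bound: the mode-1 unfolding of T (rows indexed by i, columns by (j,k) = (1,1), (1,2), (1,3), (2,1), (2,2), (2,3), (3,1), (3,2), (3,3)) is [[-6, 9, -3, 12, -18, 6, -12, 18, -6], [6, -11, 4, -12, 24, -9, 12, -24, 9], [6, -13, 5, -12, 30, -12, 12, -30, 12]].
There the 2×2 minor on rows i ∈ {1, 2}, columns (j,k) ∈ {(1,1), (1,2)} is det [[-6, 9], [6, -11]] = 12 ≠ 0, so this unfolding has rank ≥ 2; CP rank is at least every unfolding rank, so rank(T) ≥ 2. (This is only a lower bound: in general the CP rank may exceed every unfolding rank, so we still need to exhibit 2 rank-1 terms summing to T.)
Upper bound — finding two terms. Write S_k = T[:,:,k] for the frontal slices: S₁ = [[-6, 12, -12], [6, -12, 12], [6, -12, 12]], S₂ = [[9, -18, 18], [-11, 24, -24], [-13, 30, -30]], S₃ = [[-3, 6, -6], [4, -9, 9], [5, -12, 12]].
If T = a₁ (x) b₁ (x) c₁ + a₂ (x) b₂ (x) c₂ then each S_k = c₁[k]·a₁b₁ᵀ + c₂[k]·a₂b₂ᵀ. S₁ and S₂ are linearly independent, so a₁b₁ᵀ and a₂b₂ᵀ must span the same plane of matrices: they are the rank-1 matrices of the form x·S₁ + y·S₂.
The 2×2 minor of x·S₁ + y·S₂ on rows {1,2}, columns {1,2} is −12·xy + 18·y² = (-6)·(2·x − 3·y)(y), vanishing at (x:y) = (3:2) and (1:0).
M₁ = 3·S₁ + 2·S₂ = [[0, 0, 0], [-4, 12, -12], [-8, 24, -24]] = (-4)·[0, 1, 2][1, -3, 3]ᵀ and M₂ = S₁ = [[-6, 12, -12], [6, -12, 12], [6, -12, 12]] = (-6)·[1, -1, -1][1, -2, 2]ᵀ, so take a₁ = [0, 1, 2], b₁ = [1, -3, 3], a₂ = [1, -1, -1], b₂ = [1, -2, 2].
Each slice is an integer combination of E₁ = a₁b₁ᵀ and E₂ = a₂b₂ᵀ: S₁ = −6·E₂, S₂ = −2·E₁ + 9·E₂, S₃ = E₁ − 3·E₂; reading off coefficients, c₁ = [0, -2, 1] and c₂ = [-6, 9, -3].
Hence T = [0, 1, 2] (x) [1, -3, 3] (x) [0, -2, 1] + [1, -1, -1] (x) [1, -2, 2] (x) [-6, 9, -3], so rank(T) ≤ 2.
These bounds meet, so rank(T) = 2.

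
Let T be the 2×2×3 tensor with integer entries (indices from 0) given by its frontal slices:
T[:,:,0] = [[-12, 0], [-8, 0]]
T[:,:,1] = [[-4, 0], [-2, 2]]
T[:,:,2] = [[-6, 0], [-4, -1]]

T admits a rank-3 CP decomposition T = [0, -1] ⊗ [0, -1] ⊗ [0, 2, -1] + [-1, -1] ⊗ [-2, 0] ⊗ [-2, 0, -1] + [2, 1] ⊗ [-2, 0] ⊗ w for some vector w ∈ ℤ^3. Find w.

w = [2, 1, 1]

Subtract the known terms from T to get the rank-1 residual R = [2, 1] ⊗ [-2, 0] ⊗ w, so R[i,j,k] = a[i]·b[j]·w[k]. Pick indices with nonzero a[0]·b[0] = (2)·(-2) = -4. Only the fibre through (0,0,·) is needed: R[0,0,:] = T[0,0,:] − Σₗ aₗ[0]bₗ[0]cₗ = [-12, -4, -6] − (0)·(0)·[0, 2, -1] − (-1)·(-2)·[-2, 0, -1] = [-8, -4, -4]. Then w[k] = R[0,0,k] / -4 for each k, giving w = [-8, -4, -4] / -4 = [2, 1, 1].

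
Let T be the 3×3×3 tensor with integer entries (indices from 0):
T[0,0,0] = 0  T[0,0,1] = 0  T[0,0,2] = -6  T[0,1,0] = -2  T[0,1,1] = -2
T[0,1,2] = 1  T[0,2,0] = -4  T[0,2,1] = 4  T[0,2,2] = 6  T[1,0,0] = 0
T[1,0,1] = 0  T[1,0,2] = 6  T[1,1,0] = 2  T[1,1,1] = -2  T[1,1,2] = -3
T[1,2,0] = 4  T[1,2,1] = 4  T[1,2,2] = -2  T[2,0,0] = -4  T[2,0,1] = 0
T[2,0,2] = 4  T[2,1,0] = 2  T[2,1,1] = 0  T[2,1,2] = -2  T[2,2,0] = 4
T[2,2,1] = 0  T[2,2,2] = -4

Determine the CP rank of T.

Lower bound: the mode-1 unfolding of T (rows indexed by i, columns by (j,k) = (0,0), (0,1), (0,2), (1,0), (1,1), (1,2), (2,0), (2,1), (2,2)) is [[0, 0, -6, -2, -2, 1, -4, 4, 6], [0, 0, 6, 2, -2, -3, 4, 4, -2], [-4, 0, 4, 2, 0, -2, 4, 0, -4]].
There the 3×3 minor on rows i ∈ {0, 1, 2}, columns (j,k) ∈ {(0,0), (0,2), (1,1)} is det [[0, -6, -2], [0, 6, -2], [-4, 4, 0]] = -96 ≠ 0, so this unfolding has rank ≥ 3; CP rank is at least every unfolding rank, so rank(T) ≥ 3. (Flattening ranks never certify an upper bound on CP rank; for that we must actually write T with 3 rank-1 terms.)
Upper bound: T is a sum of 3 rank-1 terms, T = [1, -1, -1] ⊗ [2, -1, -2] ⊗ [2, 0, -2] + [1, -1, 0] ⊗ [1, 0, 0] ⊗ [-4, 0, -2] + [1, 1, 0] ⊗ [0, 1, -2] ⊗ [0, -2, -1] (one valid choice — decompositions are not unique — normalised so each a, b is primitive with positive first nonzero entry; check it by expanding all entries), so rank(T) ≤ 3.
These bounds meet, so rank(T) = 3.

3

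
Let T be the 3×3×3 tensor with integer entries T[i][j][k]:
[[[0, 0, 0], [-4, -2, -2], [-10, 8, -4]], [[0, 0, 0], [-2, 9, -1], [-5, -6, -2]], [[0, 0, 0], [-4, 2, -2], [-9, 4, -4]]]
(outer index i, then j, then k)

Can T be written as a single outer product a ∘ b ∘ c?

The mode-3 unfolding of T (rows indexed by k, columns by (i,j) = (0,0), (0,1), (0,2), (1,0), (1,1), (1,2), (2,0), (2,1), (2,2)) is [[0, -4, -10, 0, -2, -5, 0, -4, -9], [0, -2, 8, 0, 9, -6, 0, 2, 4], [0, -2, -4, 0, -1, -2, 0, -2, -4]].
There the 3×3 minor on rows k ∈ {0, 1, 2}, columns (i,j) ∈ {(0,1), (0,2), (1,1)} is det [[-4, -10, -2], [-2, 8, 9], [-2, -4, -1]] = 40 ≠ 0, so this unfolding has rank ≥ 3; CP rank is at least every unfolding rank, so rank(T) ≥ 3.
In particular rank(T) ≥ 3 > 1, so T is not rank-1.

No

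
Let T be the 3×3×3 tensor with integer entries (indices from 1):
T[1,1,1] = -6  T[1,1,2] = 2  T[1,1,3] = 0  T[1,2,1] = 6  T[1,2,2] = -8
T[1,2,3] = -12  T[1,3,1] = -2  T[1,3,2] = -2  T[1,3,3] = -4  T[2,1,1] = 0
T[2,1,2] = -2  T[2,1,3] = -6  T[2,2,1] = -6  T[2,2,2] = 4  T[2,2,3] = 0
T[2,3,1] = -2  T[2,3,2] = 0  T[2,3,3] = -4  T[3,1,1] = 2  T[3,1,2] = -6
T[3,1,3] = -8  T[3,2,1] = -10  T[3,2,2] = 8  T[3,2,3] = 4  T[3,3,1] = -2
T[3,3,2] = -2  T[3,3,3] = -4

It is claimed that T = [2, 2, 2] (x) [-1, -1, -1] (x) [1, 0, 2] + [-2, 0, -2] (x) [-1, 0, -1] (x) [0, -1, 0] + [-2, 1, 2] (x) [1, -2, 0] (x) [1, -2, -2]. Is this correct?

No

Reconstruct entry (1,1,1) from the claimed factors: Σₗ aₗ[1]bₗ[1]cₗ[1] = (2)·(-1)·(1) + (-2)·(-1)·(0) + (-2)·(1)·(1) = -4, but T[1,1,1] = -6. The claim is false.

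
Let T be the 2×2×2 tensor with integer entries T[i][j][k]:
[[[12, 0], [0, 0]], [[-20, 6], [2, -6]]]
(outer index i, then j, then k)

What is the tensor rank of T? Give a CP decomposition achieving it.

Lower bound: in the mode-3 unfolding of T (rows indexed by k, columns by (i,j)) the 2×2 minor on rows k ∈ {0, 1}, columns (i,j) ∈ {(0,0), (1,0)} is det [[12, -20], [0, 6]] = 72 ≠ 0, so that unfolding has rank ≥ 2 and hence rank(T) ≥ 2 (CP rank is at least every unfolding rank, though it can be larger).
Upper bound: with S_k = T[:,:,k], the two rank-1 terms a₁b₁ᵀ, a₂b₂ᵀ are the rank-1 members of the pencil x·S₀ + y·S₁.
det(x·S₀ + y·S₁) is 24·x² − 72·xy = 24·(x − 3·y)(x), vanishing at (x:y) = (3:1) and (0:1).
M₁ = 3·S₀ + S₁ = [[36, 0], [-54, 0]] = 18·[2, -3][1, 0]ᵀ and M₂ = S₁ = [[0, 0], [6, -6]] = 6·[0, 1][1, -1]ᵀ, so take a₁ = [2, -3], b₁ = [1, 0], a₂ = [0, 1], b₂ = [1, -1].
Each slice is an integer combination of E₁ = a₁b₁ᵀ and E₂ = a₂b₂ᵀ: S₀ = 6·E₁ − 2·E₂, S₁ = 6·E₂; reading off coefficients, c₁ = [6, 0] and c₂ = [-2, 6].
Hence T = [2, -3] ⊗ [1, 0] ⊗ [6, 0] + [0, 1] ⊗ [1, -1] ⊗ [-2, 6], so rank(T) ≤ 2.
These bounds meet, so rank(T) = 2.

rank(T) = 2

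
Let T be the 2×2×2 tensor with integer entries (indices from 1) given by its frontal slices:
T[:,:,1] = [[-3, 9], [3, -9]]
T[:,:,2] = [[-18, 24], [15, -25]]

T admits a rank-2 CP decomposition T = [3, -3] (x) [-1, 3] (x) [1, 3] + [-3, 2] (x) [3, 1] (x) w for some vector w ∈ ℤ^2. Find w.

w = [0, 1]

Subtract the known terms from T to get the rank-1 residual R = [-3, 2] (x) [3, 1] (x) w, so R[i,j,k] = a[i]·b[j]·w[k]. Pick indices with nonzero a[1]·b[1] = (-3)·(3) = -9. Only the fibre through (1,1,·) is needed: R[1,1,:] = T[1,1,:] − Σₗ aₗ[1]bₗ[1]cₗ = [-3, -18] − (3)·(-1)·[1, 3] = [0, -9]. Then w[k] = R[1,1,k] / -9 for each k, giving w = [0, -9] / -9 = [0, 1].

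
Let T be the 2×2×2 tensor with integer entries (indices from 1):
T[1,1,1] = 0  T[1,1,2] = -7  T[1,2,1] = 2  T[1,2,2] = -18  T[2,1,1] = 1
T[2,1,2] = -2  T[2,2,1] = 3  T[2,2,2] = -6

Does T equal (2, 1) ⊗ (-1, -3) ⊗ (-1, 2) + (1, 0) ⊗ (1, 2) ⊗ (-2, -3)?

Reconstruct entrywise from the claimed factors. For example, T[2,1,2] = -2 and Σₗ aₗ[2]bₗ[1]cₗ[2] = (1)·(-1)·(2) + (0)·(1)·(-3) = -2; checking all 8 entries, every one matches. The claim holds.

Yes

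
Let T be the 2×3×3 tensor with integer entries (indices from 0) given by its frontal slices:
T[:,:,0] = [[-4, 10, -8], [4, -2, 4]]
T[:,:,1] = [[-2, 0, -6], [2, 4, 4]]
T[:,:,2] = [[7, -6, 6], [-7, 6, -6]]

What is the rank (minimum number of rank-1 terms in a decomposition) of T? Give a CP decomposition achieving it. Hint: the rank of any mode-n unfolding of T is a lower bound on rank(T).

Lower bound: the mode-2 unfolding of T (rows indexed by j, columns by (i,k) = (0,0), (0,1), (0,2), (1,0), (1,1), (1,2)) is [[-4, -2, 7, 4, 2, -7], [10, 0, -6, -2, 4, 6], [-8, -6, 6, 4, 4, -6]].
There the 3×3 minor on rows j ∈ {0, 1, 2}, columns (i,k) ∈ {(0,0), (0,1), (0,2)} is det [[-4, -2, 7], [10, 0, -6], [-8, -6, 6]] = -252 ≠ 0, so this unfolding has rank ≥ 3; CP rank is at least every unfolding rank, so rank(T) ≥ 3. (This is only a lower bound: in general the CP rank may exceed every unfolding rank, so we still need to exhibit 3 rank-1 terms summing to T.)
Upper bound: T is a sum of 3 rank-1 terms, T = (1, -1) ∘ (1, 2, 2) ∘ (0, -2, -1) + (1, -1) ∘ (2, -1, 2) ∘ (-2, 0, 4) + (1, 0) ∘ (0, 2, -1) ∘ (4, 2, 0) (one valid choice — decompositions are not unique — normalised so each a, b is primitive with positive first nonzero entry; check it by expanding all entries), so rank(T) ≤ 3.
These bounds meet, so rank(T) = 3.
Check entry T[0,1,2] = -6: (1)·(2)·(-1) + (1)·(-1)·(4) + (1)·(2)·(0) = -6.

rank(T) = 3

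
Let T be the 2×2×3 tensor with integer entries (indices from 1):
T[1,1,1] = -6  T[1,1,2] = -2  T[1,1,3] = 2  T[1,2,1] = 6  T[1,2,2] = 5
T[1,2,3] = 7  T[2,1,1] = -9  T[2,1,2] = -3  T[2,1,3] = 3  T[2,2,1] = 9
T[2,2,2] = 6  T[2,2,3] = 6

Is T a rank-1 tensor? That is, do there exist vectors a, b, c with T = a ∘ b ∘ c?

The mode-3 unfolding of T (rows indexed by k, columns by (i,j) = (1,1), (1,2), (2,1), (2,2)) is [[-6, 6, -9, 9], [-2, 5, -3, 6], [2, 7, 3, 6]].
There the 2×2 minor on rows k ∈ {1, 2}, columns (i,j) ∈ {(1,1), (1,2)} is det [[-6, 6], [-2, 5]] = -18 ≠ 0, so this unfolding has rank ≥ 2; CP rank is at least every unfolding rank, so rank(T) ≥ 2.
In particular rank(T) ≥ 2 > 1, so T is not rank-1.

No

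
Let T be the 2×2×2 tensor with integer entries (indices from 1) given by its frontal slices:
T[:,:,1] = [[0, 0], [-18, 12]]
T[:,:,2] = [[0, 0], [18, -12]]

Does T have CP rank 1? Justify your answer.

Yes

The mode-1 fibre T[:,1,1] = [0, -18] gives a = [0, 1] (primitive direction); the mode-2 fibre T[2,:,1] = [-18, 12] gives b = [3, -2]; then c[k] = T[2,1,k] / (a[2]·b[1]) = [-18, 18] / 3 = [-6, 6].
Expanding [0, 1] ⊗ [3, -2] ⊗ [-6, 6] reproduces all 8 entries of T, so T = [0, 1] ⊗ [3, -2] ⊗ [-6, 6] and rank(T) ≤ 1.
Equivalently every frontal slice T[:,:,k] is c[k] times the rank-1 matrix [0, 1] ⊗ [3, -2]. So T has rank 1 (it is nonzero).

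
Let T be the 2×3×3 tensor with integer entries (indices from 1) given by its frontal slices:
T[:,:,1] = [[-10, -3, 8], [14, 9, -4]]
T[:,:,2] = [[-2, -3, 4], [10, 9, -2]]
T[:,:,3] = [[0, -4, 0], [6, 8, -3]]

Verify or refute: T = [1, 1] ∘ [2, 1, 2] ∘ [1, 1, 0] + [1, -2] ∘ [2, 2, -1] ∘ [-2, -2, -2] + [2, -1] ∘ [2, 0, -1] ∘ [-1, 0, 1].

Reconstruct entry (1,1,1) from the claimed factors: Σₗ aₗ[1]bₗ[1]cₗ[1] = (1)·(2)·(1) + (1)·(2)·(-2) + (2)·(2)·(-1) = -6, but T[1,1,1] = -10. The claim is false.

No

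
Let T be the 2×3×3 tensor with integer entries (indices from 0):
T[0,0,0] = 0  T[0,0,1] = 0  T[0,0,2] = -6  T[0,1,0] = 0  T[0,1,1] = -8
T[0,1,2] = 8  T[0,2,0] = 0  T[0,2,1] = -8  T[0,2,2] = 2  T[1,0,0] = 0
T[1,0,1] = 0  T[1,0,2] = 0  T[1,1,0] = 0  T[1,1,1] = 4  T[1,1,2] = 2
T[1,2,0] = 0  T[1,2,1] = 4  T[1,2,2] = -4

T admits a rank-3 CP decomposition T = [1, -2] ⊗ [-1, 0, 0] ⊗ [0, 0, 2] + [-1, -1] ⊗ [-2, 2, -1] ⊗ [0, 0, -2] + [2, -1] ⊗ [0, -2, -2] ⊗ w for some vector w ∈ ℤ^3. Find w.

w = [0, 2, -1]

Subtract the known terms from T to get the rank-1 residual R = [2, -1] ⊗ [0, -2, -2] ⊗ w, so R[i,j,k] = a[i]·b[j]·w[k]. Pick indices with nonzero a[0]·b[1] = (2)·(-2) = -4. Only the fibre through (0,1,·) is needed: R[0,1,:] = T[0,1,:] − Σₗ aₗ[0]bₗ[1]cₗ = [0, -8, 8] − (1)·(0)·[0, 0, 2] − (-1)·(2)·[0, 0, -2] = [0, -8, 4]. Then w[k] = R[0,1,k] / -4 for each k, giving w = [0, -8, 4] / -4 = [0, 2, -1].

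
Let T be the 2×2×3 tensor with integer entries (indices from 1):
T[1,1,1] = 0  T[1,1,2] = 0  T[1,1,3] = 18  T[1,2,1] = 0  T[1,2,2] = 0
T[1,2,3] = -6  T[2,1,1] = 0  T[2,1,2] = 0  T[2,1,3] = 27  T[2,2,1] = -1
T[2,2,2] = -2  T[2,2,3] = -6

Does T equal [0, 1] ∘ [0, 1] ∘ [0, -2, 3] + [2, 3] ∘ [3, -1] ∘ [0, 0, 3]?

Reconstruct entry (2,2,1) from the claimed factors: Σₗ aₗ[2]bₗ[2]cₗ[1] = (1)·(1)·(0) + (3)·(-1)·(0) = 0, but T[2,2,1] = -1. The claim is false.

No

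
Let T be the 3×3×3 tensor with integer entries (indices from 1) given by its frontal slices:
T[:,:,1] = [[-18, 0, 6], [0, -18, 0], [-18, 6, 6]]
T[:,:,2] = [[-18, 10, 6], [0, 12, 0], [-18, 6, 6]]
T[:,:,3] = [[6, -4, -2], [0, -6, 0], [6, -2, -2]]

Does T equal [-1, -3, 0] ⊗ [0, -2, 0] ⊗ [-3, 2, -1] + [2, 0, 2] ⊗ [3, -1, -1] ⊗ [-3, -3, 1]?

Yes

Reconstruct entrywise from the claimed factors. For example, T[1,1,2] = -18 and Σₗ aₗ[1]bₗ[1]cₗ[2] = (-1)·(0)·(2) + (2)·(3)·(-3) = -18; checking all 27 entries, every one matches. The claim holds.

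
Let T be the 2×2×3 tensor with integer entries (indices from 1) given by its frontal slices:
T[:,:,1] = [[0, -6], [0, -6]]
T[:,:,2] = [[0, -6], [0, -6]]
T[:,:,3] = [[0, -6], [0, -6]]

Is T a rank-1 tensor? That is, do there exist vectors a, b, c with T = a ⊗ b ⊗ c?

If T = a ⊗ b ⊗ c then every fibre of T is a multiple of the corresponding factor, so read the factors off the fibres through the nonzero entry T[1,2,1] = -6.
The mode-1 fibre T[:,2,1] = [-6, -6] gives a = [1, 1] (primitive direction); the mode-2 fibre T[1,:,1] = [0, -6] gives b = [0, 1]; then c[k] = T[1,2,k] / (a[1]·b[2]) = [-6, -6, -6] / 1 = [-6, -6, -6].
Expanding [1, 1] ⊗ [0, 1] ⊗ [-6, -6, -6] reproduces all 12 entries of T, so T = [1, 1] ⊗ [0, 1] ⊗ [-6, -6, -6] and rank(T) ≤ 1.
Equivalently every frontal slice T[:,:,k] is c[k] times the rank-1 matrix [1, 1] ⊗ [0, 1]. So T has rank 1 (it is nonzero).

Yes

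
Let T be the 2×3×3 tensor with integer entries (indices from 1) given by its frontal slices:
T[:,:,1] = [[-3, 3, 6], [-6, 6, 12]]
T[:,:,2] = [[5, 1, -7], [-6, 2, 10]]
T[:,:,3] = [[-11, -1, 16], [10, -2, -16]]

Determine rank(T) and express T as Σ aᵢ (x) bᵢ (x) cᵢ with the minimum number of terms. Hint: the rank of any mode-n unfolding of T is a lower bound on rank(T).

Lower bound: the mode-1 unfolding of T (rows indexed by i, columns by (j,k) = (1,1), (1,2), (1,3), (2,1), (2,2), (2,3), (3,1), (3,2), (3,3)) is [[-3, 5, -11, 3, 1, -1, 6, -7, 16], [-6, -6, 10, 6, 2, -2, 12, 10, -16]].
There the 2×2 minor on rows i ∈ {1, 2}, columns (j,k) ∈ {(1,1), (1,2)} is det [[-3, 5], [-6, -6]] = 48 ≠ 0, so this unfolding has rank ≥ 2; CP rank is at least every unfolding rank, so rank(T) ≥ 2. (Unfolding ranks only ever bound the CP rank from below — rank(T) can be strictly larger than all of them — so the matching upper bound has to come from an explicit 2-term decomposition.)
Upper bound — finding two terms. Write S_k = T[:,:,k] for the frontal slices: S₁ = [[-3, 3, 6], [-6, 6, 12]], S₂ = [[5, 1, -7], [-6, 2, 10]], S₃ = [[-11, -1, 16], [10, -2, -16]].
If T = a₁ (x) b₁ (x) c₁ + a₂ (x) b₂ (x) c₂ then each S_k = c₁[k]·a₁b₁ᵀ + c₂[k]·a₂b₂ᵀ. S₁ and S₂ are linearly independent, so a₁b₁ᵀ and a₂b₂ᵀ must span the same plane of matrices: they are the rank-1 matrices of the form x·S₁ + y·S₂.
The 2×2 minor of x·S₁ + y·S₂ on rows {1,2}, columns {1,2} is 48·xy + 16·y² = 16·(y)(3·x + y), vanishing at (x:y) = (1:0) and (1:-3).
M₁ = S₁ = [[-3, 3, 6], [-6, 6, 12]] = (-3)·[1, 2][1, -1, -2]ᵀ and M₂ = S₁ − 3·S₂ = [[-18, 0, 27], [12, 0, -18]] = (-3)·[3, -2][2, 0, -3]ᵀ, so take a₁ = [1, 2], b₁ = [1, -1, -2], a₂ = [3, -2], b₂ = [2, 0, -3].
Each slice is an integer combination of E₁ = a₁b₁ᵀ and E₂ = a₂b₂ᵀ: S₁ = −3·E₁, S₂ = −E₁ + E₂, S₃ = E₁ − 2·E₂; reading off coefficients, c₁ = [-3, -1, 1] and c₂ = [0, 1, -2].
Hence T = [1, 2] (x) [1, -1, -2] (x) [-3, -1, 1] + [3, -2] (x) [2, 0, -3] (x) [0, 1, -2], so rank(T) ≤ 2.
These bounds meet, so rank(T) = 2.
Check entry T[2,2,2] = 2: (2)·(-1)·(-1) + (-2)·(0)·(1) = 2.

rank(T) = 2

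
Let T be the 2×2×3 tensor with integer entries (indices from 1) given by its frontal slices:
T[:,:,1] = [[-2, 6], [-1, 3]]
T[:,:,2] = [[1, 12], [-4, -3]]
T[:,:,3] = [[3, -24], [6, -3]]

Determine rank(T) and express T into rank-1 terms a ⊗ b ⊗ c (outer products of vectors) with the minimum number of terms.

rank(T) = 2

Lower bound: the mode-3 unfolding of T (rows indexed by k, columns by (i,j) = (1,1), (1,2), (2,1), (2,2)) is [[-2, 6, -1, 3], [1, 12, -4, -3], [3, -24, 6, -3]].
There the 2×2 minor on rows k ∈ {1, 2}, columns (i,j) ∈ {(1,1), (1,2)} is det [[-2, 6], [1, 12]] = -30 ≠ 0, so this unfolding has rank ≥ 2; CP rank is at least every unfolding rank, so rank(T) ≥ 2. (This is only a lower bound: in general the CP rank may exceed every unfolding rank, so we still need to exhibit 2 rank-1 terms summing to T.)
Upper bound — finding two terms. Write S_k = T[:,:,k] for the frontal slices: S₁ = [[-2, 6], [-1, 3]], S₂ = [[1, 12], [-4, -3]], S₃ = [[3, -24], [6, -3]].
If T = a₁ ⊗ b₁ ⊗ c₁ + a₂ ⊗ b₂ ⊗ c₂ then each S_k = c₁[k]·a₁b₁ᵀ + c₂[k]·a₂b₂ᵀ. S₁ and S₂ are linearly independent, so a₁b₁ᵀ and a₂b₂ᵀ must span the same plane of matrices: they are the rank-1 matrices of the form x·S₁ + y·S₂.
det(x·S₁ + y·S₂) is 45·xy + 45·y² = 45·(y)(x + y), vanishing at (x:y) = (1:0) and (1:-1).
M₁ = S₁ = [[-2, 6], [-1, 3]] = −[2, 1][1, -3]ᵀ and M₂ = S₁ − S₂ = [[-3, -6], [3, 6]] = (-3)·[1, -1][1, 2]ᵀ, so take a₁ = [2, 1], b₁ = [1, -3], a₂ = [1, -1], b₂ = [1, 2].
Each slice is an integer combination of E₁ = a₁b₁ᵀ and E₂ = a₂b₂ᵀ: S₁ = −E₁, S₂ = −E₁ + 3·E₂, S₃ = 3·E₁ − 3·E₂; reading off coefficients, c₁ = [-1, -1, 3] and c₂ = [0, 3, -3].
Hence T = [2, 1] ⊗ [1, -3] ⊗ [-1, -1, 3] + [1, -1] ⊗ [1, 2] ⊗ [0, 3, -3], so rank(T) ≤ 2.
These bounds meet, so rank(T) = 2.
Check entry T[1,1,1] = -2: (2)·(1)·(-1) + (1)·(1)·(0) = -2.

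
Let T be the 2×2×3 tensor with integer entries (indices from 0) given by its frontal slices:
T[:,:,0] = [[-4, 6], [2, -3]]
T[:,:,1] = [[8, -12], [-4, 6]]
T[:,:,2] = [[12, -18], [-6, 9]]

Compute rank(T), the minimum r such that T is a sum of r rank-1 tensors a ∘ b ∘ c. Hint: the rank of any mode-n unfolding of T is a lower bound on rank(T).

1

Lower bound: T ≠ 0 (e.g. T[0,0,0] = -4), so rank(T) ≥ 1.
Upper bound: the mode-1 fibre T[:,0,0] = [-4, 2] gives a = [2, -1] (primitive direction); the mode-2 fibre T[0,:,0] = [-4, 6] gives b = [2, -3]; then c[k] = T[0,0,k] / (a[0]·b[0]) = [-4, 8, 12] / 4 = [-1, 2, 3].
Expanding [2, -1] ∘ [2, -3] ∘ [-1, 2, 3] reproduces all 12 entries of T, so T = [2, -1] ∘ [2, -3] ∘ [-1, 2, 3] and rank(T) ≤ 1.
These bounds meet, so rank(T) = 1.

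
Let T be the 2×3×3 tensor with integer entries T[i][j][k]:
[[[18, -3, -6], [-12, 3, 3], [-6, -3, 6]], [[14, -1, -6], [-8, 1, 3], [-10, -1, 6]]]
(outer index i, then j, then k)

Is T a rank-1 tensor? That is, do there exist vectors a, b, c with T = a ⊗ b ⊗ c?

The mode-1 unfolding of T (rows indexed by i, columns by (j,k) = (0,0), (0,1), (0,2), (1,0), (1,1), (1,2), (2,0), (2,1), (2,2)) is [[18, -3, -6, -12, 3, 3, -6, -3, 6], [14, -1, -6, -8, 1, 3, -10, -1, 6]].
There the 2×2 minor on rows i ∈ {0, 1}, columns (j,k) ∈ {(0,0), (0,1)} is det [[18, -3], [14, -1]] = 24 ≠ 0, so this unfolding has rank ≥ 2; CP rank is at least every unfolding rank, so rank(T) ≥ 2.
In particular rank(T) ≥ 2 > 1, so T is not rank-1.

No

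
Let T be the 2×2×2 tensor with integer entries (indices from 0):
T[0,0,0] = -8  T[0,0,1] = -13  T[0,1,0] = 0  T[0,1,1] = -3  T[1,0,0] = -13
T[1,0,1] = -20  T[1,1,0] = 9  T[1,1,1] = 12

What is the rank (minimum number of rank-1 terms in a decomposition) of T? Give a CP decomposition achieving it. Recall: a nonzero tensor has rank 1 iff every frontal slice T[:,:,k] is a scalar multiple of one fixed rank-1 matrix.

Lower bound: the mode-1 unfolding of T (rows indexed by i, columns by (j,k) = (0,0), (0,1), (1,0), (1,1)) is [[-8, -13, 0, -3], [-13, -20, 9, 12]].
There the 2×2 minor on rows i ∈ {0, 1}, columns (j,k) ∈ {(0,0), (0,1)} is det [[-8, -13], [-13, -20]] = -9 ≠ 0, so this unfolding has rank ≥ 2; CP rank is at least every unfolding rank, so rank(T) ≥ 2. (This is only a lower bound: in general the CP rank may exceed every unfolding rank, so we still need to exhibit 2 rank-1 terms summing to T.)
Upper bound — finding two terms. Write S_k = T[:,:,k] for the frontal slices: S₀ = [[-8, 0], [-13, 9]], S₁ = [[-13, -3], [-20, 12]].
If T = a₁ ∘ b₁ ∘ c₁ + a₂ ∘ b₂ ∘ c₂ then each S_k = c₁[k]·a₁b₁ᵀ + c₂[k]·a₂b₂ᵀ. S₀ and S₁ are linearly independent, so a₁b₁ᵀ and a₂b₂ᵀ must span the same plane of matrices: they are the rank-1 matrices of the form x·S₀ + y·S₁.
det(x·S₀ + y·S₁) is −72·x² − 252·xy − 216·y² = (-36)·(2·x + 3·y)(x + 2·y), vanishing at (x:y) = (3:-2) and (2:-1).
M₁ = 3·S₀ − 2·S₁ = [[2, 6], [1, 3]] = [2, 1][1, 3]ᵀ and M₂ = 2·S₀ − S₁ = [[-3, 3], [-6, 6]] = (-3)·[1, 2][1, -1]ᵀ, so take a₁ = [2, 1], b₁ = [1, 3], a₂ = [1, 2], b₂ = [1, -1].
Each slice is an integer combination of E₁ = a₁b₁ᵀ and E₂ = a₂b₂ᵀ: S₀ = −E₁ − 6·E₂, S₁ = −2·E₁ − 9·E₂; reading off coefficients, c₁ = [-1, -2] and c₂ = [-6, -9].
Hence T = [2, 1] ∘ [1, 3] ∘ [-1, -2] + [1, 2] ∘ [1, -1] ∘ [-6, -9], so rank(T) ≤ 2.
These bounds meet, so rank(T) = 2.

rank(T) = 2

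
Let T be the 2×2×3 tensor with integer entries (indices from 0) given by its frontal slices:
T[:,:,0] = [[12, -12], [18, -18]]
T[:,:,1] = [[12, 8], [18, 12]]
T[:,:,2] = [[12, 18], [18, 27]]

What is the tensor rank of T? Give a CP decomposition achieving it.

rank(T) = 2

Lower bound: the mode-3 unfolding of T (rows indexed by k, columns by (i,j) = (0,0), (0,1), (1,0), (1,1)) is [[12, -12, 18, -18], [12, 8, 18, 12], [12, 18, 18, 27]].
There the 2×2 minor on rows k ∈ {0, 1}, columns (i,j) ∈ {(0,0), (0,1)} is det [[12, -12], [12, 8]] = 240 ≠ 0, so this unfolding has rank ≥ 2; CP rank is at least every unfolding rank, so rank(T) ≥ 2. (This is only a lower bound: in general the CP rank may exceed every unfolding rank, so we still need to exhibit 2 rank-1 terms summing to T.)
Upper bound — finding two terms. Every mode-1 slice of T is a multiple of one matrix: T[i,:,:] = a[i]·M with a = (2, 3) and M = [[6, 6, 6], [-6, 4, 9]] (rows indexed by j, columns by k). So it suffices to write M as a sum of two rank-1 matrices.
Splitting M by its rows (j = 0, 1), M = (1, 0)(6, 6, 6)ᵀ + (0, 1)(-6, 4, 9)ᵀ.
Hence T = (2, 3) ⊗ (1, 0) ⊗ (6, 6, 6) + (2, 3) ⊗ (0, 1) ⊗ (-6, 4, 9), so rank(T) ≤ 2.
These bounds meet, so rank(T) = 2.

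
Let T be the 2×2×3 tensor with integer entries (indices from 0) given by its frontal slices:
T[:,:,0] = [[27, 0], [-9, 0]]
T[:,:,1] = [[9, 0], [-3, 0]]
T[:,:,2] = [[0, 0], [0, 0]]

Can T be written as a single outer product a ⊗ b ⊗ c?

The mode-1 fibre T[:,0,0] = [27, -9] gives a = [3, -1] (primitive direction); the mode-2 fibre T[0,:,0] = [27, 0] gives b = [1, 0]; then c[k] = T[0,0,k] / (a[0]·b[0]) = [27, 9, 0] / 3 = [9, 3, 0].
Expanding [3, -1] ⊗ [1, 0] ⊗ [9, 3, 0] reproduces all 12 entries of T, so T = [3, -1] ⊗ [1, 0] ⊗ [9, 3, 0] and rank(T) ≤ 1.
Equivalently every frontal slice T[:,:,k] is c[k] times the rank-1 matrix [3, -1] ⊗ [1, 0]. So T has rank 1 (it is nonzero).

Yes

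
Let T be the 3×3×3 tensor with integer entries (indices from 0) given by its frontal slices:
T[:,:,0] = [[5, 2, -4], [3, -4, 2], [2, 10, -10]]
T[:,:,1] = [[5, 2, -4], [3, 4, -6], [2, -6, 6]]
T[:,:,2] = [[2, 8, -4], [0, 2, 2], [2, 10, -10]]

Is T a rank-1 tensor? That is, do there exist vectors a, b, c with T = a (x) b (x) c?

The mode-3 unfolding of T (rows indexed by k, columns by (i,j) = (0,0), (0,1), (0,2), (1,0), (1,1), (1,2), (2,0), (2,1), (2,2)) is [[5, 2, -4, 3, -4, 2, 2, 10, -10], [5, 2, -4, 3, 4, -6, 2, -6, 6], [2, 8, -4, 0, 2, 2, 2, 10, -10]].
There the 3×3 minor on rows k ∈ {0, 1, 2}, columns (i,j) ∈ {(0,0), (0,1), (1,1)} is det [[5, 2, -4], [5, 2, 4], [2, 8, 2]] = -288 ≠ 0, so this unfolding has rank ≥ 3; CP rank is at least every unfolding rank, so rank(T) ≥ 3.
In particular rank(T) ≥ 3 > 1, so T is not rank-1.

No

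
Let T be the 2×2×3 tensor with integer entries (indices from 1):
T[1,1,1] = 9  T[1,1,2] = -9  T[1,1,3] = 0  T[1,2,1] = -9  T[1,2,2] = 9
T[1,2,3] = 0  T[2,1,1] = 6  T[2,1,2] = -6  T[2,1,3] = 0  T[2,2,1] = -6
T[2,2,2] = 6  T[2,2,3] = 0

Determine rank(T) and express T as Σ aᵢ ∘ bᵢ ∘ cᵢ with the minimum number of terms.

rank(T) = 1

Lower bound: T ≠ 0 (e.g. T[1,1,1] = 9), so rank(T) ≥ 1.
Upper bound: if T = a ∘ b ∘ c then every fibre of T is a multiple of the corresponding factor, so read the factors off the fibres through the nonzero entry T[1,1,1] = 9.
The mode-1 fibre T[:,1,1] = [9, 6] gives a = [3, 2] (primitive direction); the mode-2 fibre T[1,:,1] = [9, -9] gives b = [1, -1]; then c[k] = T[1,1,k] / (a[1]·b[1]) = [9, -9, 0] / 3 = [3, -3, 0].
Expanding [3, 2] ∘ [1, -1] ∘ [3, -3, 0] reproduces all 12 entries of T, so T = [3, 2] ∘ [1, -1] ∘ [3, -3, 0] and rank(T) ≤ 1.
These bounds meet, so rank(T) = 1.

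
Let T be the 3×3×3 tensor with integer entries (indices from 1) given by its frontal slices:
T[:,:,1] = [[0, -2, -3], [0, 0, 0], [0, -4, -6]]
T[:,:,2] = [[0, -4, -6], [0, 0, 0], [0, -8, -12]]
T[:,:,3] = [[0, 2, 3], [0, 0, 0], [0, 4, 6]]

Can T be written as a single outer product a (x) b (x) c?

The mode-1 fibre T[:,2,1] = [-2, 0, -4] gives a = (1, 0, 2) (primitive direction); the mode-2 fibre T[1,:,1] = [0, -2, -3] gives b = (0, 2, 3); then c[k] = T[1,2,k] / (a[1]·b[2]) = [-2, -4, 2] / 2 = (-1, -2, 1).
Expanding (1, 0, 2) (x) (0, 2, 3) (x) (-1, -2, 1) reproduces all 27 entries of T, so T = (1, 0, 2) (x) (0, 2, 3) (x) (-1, -2, 1) and rank(T) ≤ 1.
Equivalently every frontal slice T[:,:,k] is c[k] times the rank-1 matrix (1, 0, 2) (x) (0, 2, 3). So T has rank 1 (it is nonzero).

Yes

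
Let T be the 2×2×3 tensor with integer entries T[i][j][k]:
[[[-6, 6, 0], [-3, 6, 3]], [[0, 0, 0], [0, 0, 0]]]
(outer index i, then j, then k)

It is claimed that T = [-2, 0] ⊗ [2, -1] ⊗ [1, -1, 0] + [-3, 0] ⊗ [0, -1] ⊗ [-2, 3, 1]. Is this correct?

No

Reconstruct entry (0,0,0) from the claimed factors: Σₗ aₗ[0]bₗ[0]cₗ[0] = (-2)·(2)·(1) + (-3)·(0)·(-2) = -4, but T[0,0,0] = -6. The claim is false.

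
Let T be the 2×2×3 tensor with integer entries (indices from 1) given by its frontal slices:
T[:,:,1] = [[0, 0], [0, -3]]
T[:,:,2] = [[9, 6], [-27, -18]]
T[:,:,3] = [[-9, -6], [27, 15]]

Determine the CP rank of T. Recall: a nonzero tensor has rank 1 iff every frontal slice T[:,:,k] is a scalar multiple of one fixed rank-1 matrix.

Lower bound: the mode-3 unfolding of T (rows indexed by k, columns by (i,j) = (1,1), (1,2), (2,1), (2,2)) is [[0, 0, 0, -3], [9, 6, -27, -18], [-9, -6, 27, 15]].
There the 2×2 minor on rows k ∈ {1, 2}, columns (i,j) ∈ {(1,1), (2,2)} is det [[0, -3], [9, -18]] = 27 ≠ 0, so this unfolding has rank ≥ 2; CP rank is at least every unfolding rank, so rank(T) ≥ 2. (This is only a lower bound: in general the CP rank may exceed every unfolding rank, so we still need to exhibit 2 rank-1 terms summing to T.)
Upper bound — finding two terms. Write S_k = T[:,:,k] for the frontal slices: S₁ = [[0, 0], [0, -3]], S₂ = [[9, 6], [-27, -18]], S₃ = [[-9, -6], [27, 15]].
If T = a₁ ⊗ b₁ ⊗ c₁ + a₂ ⊗ b₂ ⊗ c₂ then each S_k = c₁[k]·a₁b₁ᵀ + c₂[k]·a₂b₂ᵀ. S₁ and S₂ are linearly independent, so a₁b₁ᵀ and a₂b₂ᵀ must span the same plane of matrices: they are the rank-1 matrices of the form x·S₁ + y·S₂.
det(x·S₁ + y·S₂) is −27·xy = (-27)·(y)(x), vanishing at (x:y) = (1:0) and (0:1).
M₁ = S₁ = [[0, 0], [0, -3]] = (-3)·[0, 1][0, 1]ᵀ and M₂ = S₂ = [[9, 6], [-27, -18]] = 3·[1, -3][3, 2]ᵀ, so take a₁ = [0, 1], b₁ = [0, 1], a₂ = [1, -3], b₂ = [3, 2].
Each slice is an integer combination of E₁ = a₁b₁ᵀ and E₂ = a₂b₂ᵀ: S₁ = −3·E₁, S₂ = 3·E₂, S₃ = −3·E₁ − 3·E₂; reading off coefficients, c₁ = [-3, 0, -3] and c₂ = [0, 3, -3].
Hence T = [0, 1] ⊗ [0, 1] ⊗ [-3, 0, -3] + [1, -3] ⊗ [3, 2] ⊗ [0, 3, -3], so rank(T) ≤ 2.
These bounds meet, so rank(T) = 2.

2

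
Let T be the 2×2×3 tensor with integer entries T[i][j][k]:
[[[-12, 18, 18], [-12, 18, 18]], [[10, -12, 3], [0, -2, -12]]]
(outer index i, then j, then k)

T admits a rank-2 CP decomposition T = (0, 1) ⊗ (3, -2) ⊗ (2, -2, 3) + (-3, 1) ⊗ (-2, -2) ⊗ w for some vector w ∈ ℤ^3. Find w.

w = (-2, 3, 3)

Subtract the known terms from T to get the rank-1 residual R = (-3, 1) ⊗ (-2, -2) ⊗ w, so R[i,j,k] = a[i]·b[j]·w[k]. Pick indices with nonzero a[0]·b[0] = (-3)·(-2) = 6. Only the fibre through (0,0,·) is needed: R[0,0,:] = T[0,0,:] − Σₗ aₗ[0]bₗ[0]cₗ = [-12, 18, 18] − (0)·(3)·(2, -2, 3) = [-12, 18, 18]. Then w[k] = R[0,0,k] / 6 for each k, giving w = [-12, 18, 18] / 6 = (-2, 3, 3).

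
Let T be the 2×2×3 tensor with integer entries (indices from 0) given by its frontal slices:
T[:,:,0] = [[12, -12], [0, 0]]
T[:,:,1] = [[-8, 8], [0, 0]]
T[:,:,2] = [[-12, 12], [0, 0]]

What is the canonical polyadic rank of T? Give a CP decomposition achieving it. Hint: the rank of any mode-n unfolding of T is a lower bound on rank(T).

rank(T) = 1

Lower bound: T ≠ 0 (e.g. T[0,0,0] = 12), so rank(T) ≥ 1.
Upper bound: if T = a ⊗ b ⊗ c then every fibre of T is a multiple of the corresponding factor, so read the factors off the fibres through the nonzero entry T[0,0,0] = 12.
The mode-1 fibre T[:,0,0] = [12, 0] gives a = [1, 0] (primitive direction); the mode-2 fibre T[0,:,0] = [12, -12] gives b = [1, -1]; then c[k] = T[0,0,k] / (a[0]·b[0]) = [12, -8, -12] / 1 = [12, -8, -12].
Expanding [1, 0] ⊗ [1, -1] ⊗ [12, -8, -12] reproduces all 12 entries of T, so T = [1, 0] ⊗ [1, -1] ⊗ [12, -8, -12] and rank(T) ≤ 1.
These bounds meet, so rank(T) = 1.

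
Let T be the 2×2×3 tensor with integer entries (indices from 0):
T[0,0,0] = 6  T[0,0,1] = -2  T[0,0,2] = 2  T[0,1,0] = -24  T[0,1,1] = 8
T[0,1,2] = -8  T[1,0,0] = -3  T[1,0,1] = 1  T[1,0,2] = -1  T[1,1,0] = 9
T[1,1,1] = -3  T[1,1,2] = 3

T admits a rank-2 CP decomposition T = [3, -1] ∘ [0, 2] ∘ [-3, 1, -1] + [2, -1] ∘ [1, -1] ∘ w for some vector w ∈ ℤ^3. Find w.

w = [3, -1, 1]

Subtract the known terms from T to get the rank-1 residual R = [2, -1] ∘ [1, -1] ∘ w, so R[i,j,k] = a[i]·b[j]·w[k]. Pick indices with nonzero a[0]·b[0] = (2)·(1) = 2. Only the fibre through (0,0,·) is needed: R[0,0,:] = T[0,0,:] − Σₗ aₗ[0]bₗ[0]cₗ = [6, -2, 2] − (3)·(0)·[-3, 1, -1] = [6, -2, 2]. Then w[k] = R[0,0,k] / 2 for each k, giving w = [6, -2, 2] / 2 = [3, -1, 1].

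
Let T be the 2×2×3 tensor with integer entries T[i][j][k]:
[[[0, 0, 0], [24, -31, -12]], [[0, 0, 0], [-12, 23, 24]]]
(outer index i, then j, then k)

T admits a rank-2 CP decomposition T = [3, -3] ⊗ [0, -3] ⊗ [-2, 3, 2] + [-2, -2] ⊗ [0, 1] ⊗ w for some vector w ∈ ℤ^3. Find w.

Subtract the known terms from T to get the rank-1 residual R = [-2, -2] ⊗ [0, 1] ⊗ w, so R[i,j,k] = a[i]·b[j]·w[k]. Pick indices with nonzero a[0]·b[1] = (-2)·(1) = -2. Only the fibre through (0,1,·) is needed: R[0,1,:] = T[0,1,:] − Σₗ aₗ[0]bₗ[1]cₗ = [24, -31, -12] − (3)·(-3)·[-2, 3, 2] = [6, -4, 6]. Then w[k] = R[0,1,k] / -2 for each k, giving w = [6, -4, 6] / -2 = [-3, 2, -3].

w = [-3, 2, -3]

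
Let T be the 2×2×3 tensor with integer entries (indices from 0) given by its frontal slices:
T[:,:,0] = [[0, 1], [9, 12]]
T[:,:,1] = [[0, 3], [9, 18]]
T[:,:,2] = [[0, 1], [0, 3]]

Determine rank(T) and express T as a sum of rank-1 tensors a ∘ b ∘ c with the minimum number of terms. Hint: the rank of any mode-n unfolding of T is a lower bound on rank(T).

rank(T) = 2

Lower bound: the mode-1 unfolding of T (rows indexed by i, columns by (j,k) = (0,0), (0,1), (0,2), (1,0), (1,1), (1,2)) is [[0, 0, 0, 1, 3, 1], [9, 9, 0, 12, 18, 3]].
There the 2×2 minor on rows i ∈ {0, 1}, columns (j,k) ∈ {(0,0), (1,0)} is det [[0, 1], [9, 12]] = -9 ≠ 0, so this unfolding has rank ≥ 2; CP rank is at least every unfolding rank, so rank(T) ≥ 2. (This is only a lower bound: in general the CP rank may exceed every unfolding rank, so we still need to exhibit 2 rank-1 terms summing to T.)
Upper bound — finding two terms. Write S_k = T[:,:,k] for the frontal slices: S₀ = [[0, 1], [9, 12]], S₁ = [[0, 3], [9, 18]], S₂ = [[0, 1], [0, 3]].
If T = a₁ ∘ b₁ ∘ c₁ + a₂ ∘ b₂ ∘ c₂ then each S_k = c₁[k]·a₁b₁ᵀ + c₂[k]·a₂b₂ᵀ. S₀ and S₁ are linearly independent, so a₁b₁ᵀ and a₂b₂ᵀ must span the same plane of matrices: they are the rank-1 matrices of the form x·S₀ + y·S₁.
det(x·S₀ + y·S₁) is −9·x² − 36·xy − 27·y² = (-9)·(x + 3·y)(x + y), vanishing at (x:y) = (3:-1) and (1:-1).
M₁ = 3·S₀ − S₁ = [[0, 0], [18, 18]] = 18·[0, 1][1, 1]ᵀ and M₂ = S₀ − S₁ = [[0, -2], [0, -6]] = (-2)·[1, 3][0, 1]ᵀ, so take a₁ = [0, 1], b₁ = [1, 1], a₂ = [1, 3], b₂ = [0, 1].
Each slice is an integer combination of E₁ = a₁b₁ᵀ and E₂ = a₂b₂ᵀ: S₀ = 9·E₁ + E₂, S₁ = 9·E₁ + 3·E₂, S₂ = E₂; reading off coefficients, c₁ = [9, 9, 0] and c₂ = [1, 3, 1].
Hence T = [0, 1] ∘ [1, 1] ∘ [9, 9, 0] + [1, 3] ∘ [0, 1] ∘ [1, 3, 1], so rank(T) ≤ 2.
These bounds meet, so rank(T) = 2.
Check entry T[1,1,2] = 3: (1)·(1)·(0) + (3)·(1)·(1) = 3.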